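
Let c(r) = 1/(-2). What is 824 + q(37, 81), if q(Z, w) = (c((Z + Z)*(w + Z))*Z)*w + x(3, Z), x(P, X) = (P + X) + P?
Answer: -1263/2 ≈ -631.50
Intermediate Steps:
x(P, X) = X + 2*P
c(r) = -1/2
q(Z, w) = 6 + Z - Z*w/2 (q(Z, w) = (-Z/2)*w + (Z + 2*3) = -Z*w/2 + (Z + 6) = -Z*w/2 + (6 + Z) = 6 + Z - Z*w/2)
824 + q(37, 81) = 824 + (6 + 37 - 1/2*37*81) = 824 + (6 + 37 - 2997/2) = 824 - 2911/2 = -1263/2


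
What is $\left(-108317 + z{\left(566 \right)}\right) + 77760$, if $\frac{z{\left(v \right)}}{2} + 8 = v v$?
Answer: $610139$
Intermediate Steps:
$z{\left(v \right)} = -16 + 2 v^{2}$ ($z{\left(v \right)} = -16 + 2 v v = -16 + 2 v^{2}$)
$\left(-108317 + z{\left(566 \right)}\right) + 77760 = \left(-108317 - \left(16 - 2 \cdot 566^{2}\right)\right) + 77760 = \left(-108317 + \left(-16 + 2 \cdot 320356\right)\right) + 77760 = \left(-108317 + \left(-16 + 640712\right)\right) + 77760 = \left(-108317 + 640696\right) + 77760 = 532379 + 77760 = 610139$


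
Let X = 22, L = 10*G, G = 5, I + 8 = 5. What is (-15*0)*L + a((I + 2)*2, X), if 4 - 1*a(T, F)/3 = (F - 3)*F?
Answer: -1242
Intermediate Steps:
I = -3 (I = -8 + 5 = -3)
L = 50 (L = 10*5 = 50)
a(T, F) = 12 - 3*F*(-3 + F) (a(T, F) = 12 - 3*(F - 3)*F = 12 - 3*(-3 + F)*F = 12 - 3*F*(-3 + F))
(-15*0)*L + a((I + 2)*2, X) = -15*0*50 + (12 - 3*22² + 9*22) = 0*50 + (12 - 3*484 + 198) = 0 + (12 - 1452 + 198) = 0 - 1242 = -1242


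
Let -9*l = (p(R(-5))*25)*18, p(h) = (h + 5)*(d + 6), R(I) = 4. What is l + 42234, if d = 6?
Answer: 36834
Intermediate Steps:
p(h) = 60 + 12*h (p(h) = (h + 5)*(6 + 6) = (5 + h)*12 = 60 + 12*h)
l = -5400 (l = -(60 + 12*4)*25*18/9 = -(60 + 48)*25*18/9 = -108*25*18/9 = -300*18 = -⅑*48600 = -5400)
l + 42234 = -5400 + 42234 = 36834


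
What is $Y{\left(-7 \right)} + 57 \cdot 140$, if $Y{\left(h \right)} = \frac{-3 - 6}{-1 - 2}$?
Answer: $7983$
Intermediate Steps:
$Y{\left(h \right)} = 3$ ($Y{\left(h \right)} = - \frac{9}{-3} = \left(-9\right) \left(- \frac{1}{3}\right) = 3$)
$Y{\left(-7 \right)} + 57 \cdot 140 = 3 + 57 \cdot 140 = 3 + 7980 = 7983$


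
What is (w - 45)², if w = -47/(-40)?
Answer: 3073009/1600 ≈ 1920.6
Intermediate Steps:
w = 47/40 (w = -47*(-1/40) = 47/40 ≈ 1.1750)
(w - 45)² = (47/40 - 45)² = (-1753/40)² = 3073009/1600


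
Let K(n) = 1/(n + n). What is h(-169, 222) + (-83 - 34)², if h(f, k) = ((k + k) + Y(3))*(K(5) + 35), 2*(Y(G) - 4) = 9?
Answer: 118287/4 ≈ 29572.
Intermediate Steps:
Y(G) = 17/2 (Y(G) = 4 + (½)*9 = 4 + 9/2 = 17/2)
K(n) = 1/(2*n)
h(f, k) = 5967/20 + 351*k/5 (h(f, k) = ((k + k) + 17/2)*((½)/5 + 35) = (2*k + 17/2)*((½)*(⅕) + 35) = (17/2 + 2*k)*(⅒ + 35) = (17/2 + 2*k)*(351/10) = 5967/20 + 351*k/5)
h(-169, 222) + (-83 - 34)² = (5967/20 + (351/5)*222) + (-83 - 34)² = (5967/20 + 77922/5) + (-117)² = 63531/4 + 13689 = 118287/4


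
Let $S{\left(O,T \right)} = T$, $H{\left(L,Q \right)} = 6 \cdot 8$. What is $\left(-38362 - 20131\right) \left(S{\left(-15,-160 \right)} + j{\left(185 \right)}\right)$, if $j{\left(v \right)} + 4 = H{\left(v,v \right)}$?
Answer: $6785188$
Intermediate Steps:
$H{\left(L,Q \right)} = 48$
$j{\left(v \right)} = 44$ ($j{\left(v \right)} = -4 + 48 = 44$)
$\left(-38362 - 20131\right) \left(S{\left(-15,-160 \right)} + j{\left(185 \right)}\right) = \left(-38362 - 20131\right) \left(-160 + 44\right) = \left(-58493\right) \left(-116\right) = 6785188$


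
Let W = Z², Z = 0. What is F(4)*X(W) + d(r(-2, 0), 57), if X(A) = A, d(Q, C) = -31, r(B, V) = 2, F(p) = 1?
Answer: -31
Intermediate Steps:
W = 0 (W = 0² = 0)
F(4)*X(W) + d(r(-2, 0), 57) = 1*0 - 31 = 0 - 31 = -31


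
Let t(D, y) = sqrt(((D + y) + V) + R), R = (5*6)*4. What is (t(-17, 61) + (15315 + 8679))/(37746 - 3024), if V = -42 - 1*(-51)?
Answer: 1333/1929 + sqrt(173)/34722 ≈ 0.69141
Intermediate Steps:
V = 9 (V = -42 + 51 = 9)
R = 120 (R = 30*4 = 120)
t(D, y) = sqrt(129 + D + y) (t(D, y) = sqrt(((D + y) + 9) + 120) = sqrt((9 + D + y) + 120) = sqrt(129 + D + y))
(t(-17, 61) + (15315 + 8679))/(37746 - 3024) = (sqrt(129 - 17 + 61) + (15315 + 8679))/(37746 - 3024) = (sqrt(173) + 23994)/34722 = (23994 + sqrt(173))*(1/34722) = 1333/1929 + sqrt(173)/34722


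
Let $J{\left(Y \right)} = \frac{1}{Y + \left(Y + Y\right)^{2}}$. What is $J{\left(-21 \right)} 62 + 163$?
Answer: $\frac{284171}{1743} \approx 163.04$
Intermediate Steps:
$J{\left(Y \right)} = \frac{1}{Y + 4 Y^{2}}$ ($J{\left(Y \right)} = \frac{1}{Y + \left(2 Y\right)^{2}} = \frac{1}{Y + 4 Y^{2}}$)
$J{\left(-21 \right)} 62 + 163 = \frac{1}{\left(-21\right) \left(1 + 4 \left(-21\right)\right)} 62 + 163 = - \frac{1}{21 \left(1 - 84\right)} 62 + 163 = - \frac{1}{21 \left(-83\right)} 62 + 163 = \left(- \frac{1}{21}\right) \left(- \frac{1}{83}\right) 62 + 163 = \frac{1}{1743} \cdot 62 + 163 = \frac{62}{1743} + 163 = \frac{284171}{1743}$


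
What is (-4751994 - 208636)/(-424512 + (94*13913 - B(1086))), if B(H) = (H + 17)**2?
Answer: 4960630/333299 ≈ 14.883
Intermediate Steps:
B(H) = (17 + H)**2
(-4751994 - 208636)/(-424512 + (94*13913 - B(1086))) = (-4751994 - 208636)/(-424512 + (94*13913 - (17 + 1086)**2)) = -4960630/(-424512 + (1307822 - 1*1103**2)) = -4960630/(-424512 + (1307822 - 1*1216609)) = -4960630/(-424512 + (1307822 - 1216609)) = -4960630/(-424512 + 91213) = -4960630/(-333299) = -4960630*(-1/333299) = 4960630/333299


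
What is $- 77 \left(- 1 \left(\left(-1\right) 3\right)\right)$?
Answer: $-231$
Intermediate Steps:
$- 77 \left(- 1 \left(\left(-1\right) 3\right)\right) = - 77 \left(- 1 \left(-3\right)\right) = - 77 \left(\left(-1\right) \left(-3\right)\right) = \left(-77\right) 3 = -231$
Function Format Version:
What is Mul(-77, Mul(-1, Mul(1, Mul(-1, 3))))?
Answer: -231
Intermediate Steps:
Mul(-77, Mul(-1, Mul(1, Mul(-1, 3)))) = Mul(-77, Mul(-1, Mul(1, -3))) = Mul(-77, Mul(-1, -3)) = Mul(-77, 3) = -231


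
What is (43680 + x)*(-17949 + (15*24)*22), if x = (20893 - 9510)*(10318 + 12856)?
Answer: -2645984386338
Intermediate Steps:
x = 263789642 (x = 11383*23174 = 263789642)
(43680 + x)*(-17949 + (15*24)*22) = (43680 + 263789642)*(-17949 + (15*24)*22) = 263833322*(-17949 + 360*22) = 263833322*(-17949 + 7920) = 263833322*(-10029) = -2645984386338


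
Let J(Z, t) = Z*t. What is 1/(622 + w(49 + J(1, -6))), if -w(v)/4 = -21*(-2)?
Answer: 1/454 ≈ 0.0022026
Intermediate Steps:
w(v) = -168 (w(v) = -(-84)*(-2) = -4*42 = -168)
1/(622 + w(49 + J(1, -6))) = 1/(622 - 168) = 1/454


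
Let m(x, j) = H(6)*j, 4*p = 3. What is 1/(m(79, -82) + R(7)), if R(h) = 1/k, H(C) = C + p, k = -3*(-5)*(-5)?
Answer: -150/83027 ≈ -0.0018066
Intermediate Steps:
p = 3/4 (p = (1/4)*3 = 3/4 ≈ 0.75000)
k = -75 (k = 15*(-5) = -75)
H(C) = 3/4 + C (H(C) = C + 3/4 = 3/4 + C)
m(x, j) = 27*j/4 (m(x, j) = (3/4 + 6)*j = 27*j/4)
R(h) = -1/75 (R(h) = 1/(-75) = -1/75)
1/(m(79, -82) + R(7)) = 1/((27/4)*(-82) - 1/75) = 1/(-1107/2 - 1/75) = 1/(-83027/150) = -150/83027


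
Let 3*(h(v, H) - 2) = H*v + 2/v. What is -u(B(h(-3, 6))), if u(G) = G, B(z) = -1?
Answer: 1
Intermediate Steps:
h(v, H) = 2 + 2/(3*v) + H*v/3 (h(v, H) = 2 + (H*v + 2/v)/3 = 2 + (2/v + H*v)/3 = 2 + (2/(3*v) + H*v/3) = 2 + 2/(3*v) + H*v/3)
-u(B(h(-3, 6))) = -1*(-1) = 1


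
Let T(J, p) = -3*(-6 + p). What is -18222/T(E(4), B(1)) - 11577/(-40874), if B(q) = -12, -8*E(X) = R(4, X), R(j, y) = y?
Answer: -124030145/367866 ≈ -337.16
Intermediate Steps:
E(X) = -X/8
T(J, p) = 18 - 3*p
-18222/T(E(4), B(1)) - 11577/(-40874) = -18222/(18 - 3*(-12)) - 11577/(-40874) = -18222/(18 + 36) - 11577*(-1/40874) = -18222/54 + 11577/40874 = -18222*1/54 + 11577/40874 = -3037/9 + 11577/40874 = -124030145/367866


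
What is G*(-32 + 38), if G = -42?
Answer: -252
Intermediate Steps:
G*(-32 + 38) = -42*(-32 + 38) = -42*6 = -252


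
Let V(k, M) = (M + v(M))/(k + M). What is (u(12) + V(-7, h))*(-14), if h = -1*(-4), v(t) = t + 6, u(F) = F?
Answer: -308/3 ≈ -102.67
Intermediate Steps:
v(t) = 6 + t
h = 4
V(k, M) = (6 + 2*M)/(M + k) (V(k, M) = (M + (6 + M))/(k + M) = (6 + 2*M)/(M + k))
(u(12) + V(-7, h))*(-14) = (12 + 2*(3 + 4)/(4 - 7))*(-14) = (12 + 2*7/(-3))*(-14) = (12 + 2*(-⅓)*7)*(-14) = (12 - 14/3)*(-14) = (22/3)*(-14) = -308/3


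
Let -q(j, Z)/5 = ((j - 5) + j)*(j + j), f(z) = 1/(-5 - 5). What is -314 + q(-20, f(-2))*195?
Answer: -1755314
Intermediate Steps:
f(z) = -⅒ (f(z) = 1/(-10) = -⅒)
q(j, Z) = -10*j*(-5 + 2*j) (q(j, Z) = -5*((j - 5) + j)*(j + j) = -5*((-5 + j) + j)*2*j = -5*(-5 + 2*j)*2*j = -10*j*(-5 + 2*j))
-314 + q(-20, f(-2))*195 = -314 + (10*(-20)*(5 - 2*(-20)))*195 = -314 + (10*(-20)*(5 + 40))*195 = -314 + (10*(-20)*45)*195 = -314 - 9000*195 = -314 - 1755000 = -1755314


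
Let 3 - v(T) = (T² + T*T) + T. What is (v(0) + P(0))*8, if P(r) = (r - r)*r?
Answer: 24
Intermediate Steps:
P(r) = 0 (P(r) = 0*r = 0)
v(T) = 3 - T - 2*T² (v(T) = 3 - ((T² + T*T) + T) = 3 - ((T² + T²) + T) = 3 - (2*T² + T) = 3 - (T + 2*T²) = 3 + (-T - 2*T²) = 3 - T - 2*T²)
(v(0) + P(0))*8 = ((3 - 1*0 - 2*0²) + 0)*8 = ((3 + 0 - 2*0) + 0)*8 = ((3 + 0 + 0) + 0)*8 = (3 + 0)*8 = 3*8 = 24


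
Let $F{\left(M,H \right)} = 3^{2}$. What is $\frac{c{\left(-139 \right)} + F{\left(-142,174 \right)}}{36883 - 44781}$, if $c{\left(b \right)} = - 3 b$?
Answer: $- \frac{213}{3949} \approx -0.053938$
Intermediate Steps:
$F{\left(M,H \right)} = 9$
$\frac{c{\left(-139 \right)} + F{\left(-142,174 \right)}}{36883 - 44781} = \frac{\left(-3\right) \left(-139\right) + 9}{36883 - 44781} = \frac{417 + 9}{-7898} = 426 \left(- \frac{1}{7898}\right) = - \frac{213}{3949}$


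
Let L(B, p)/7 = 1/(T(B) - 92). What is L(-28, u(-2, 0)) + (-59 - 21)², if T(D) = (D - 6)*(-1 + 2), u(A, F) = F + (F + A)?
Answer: 115199/18 ≈ 6399.9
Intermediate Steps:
u(A, F) = A + 2*F (u(A, F) = F + (A + F) = A + 2*F)
T(D) = -6 + D (T(D) = (-6 + D)*1 = -6 + D)
L(B, p) = 7/(-98 + B) (L(B, p) = 7/((-6 + B) - 92) = 7/(-98 + B))
L(-28, u(-2, 0)) + (-59 - 21)² = 7/(-98 - 28) + (-59 - 21)² = 7/(-126) + (-80)² = 7*(-1/126) + 6400 = -1/18 + 6400 = 115199/18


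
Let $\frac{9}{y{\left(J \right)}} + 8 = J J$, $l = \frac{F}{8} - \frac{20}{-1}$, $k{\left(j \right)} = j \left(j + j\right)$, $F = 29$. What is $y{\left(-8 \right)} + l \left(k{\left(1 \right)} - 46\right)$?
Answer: $- \frac{58203}{56} \approx -1039.3$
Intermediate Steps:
$k{\left(j \right)} = 2 j^{2}$ ($k{\left(j \right)} = j 2 j = 2 j^{2}$)
$l = \frac{189}{8}$ ($l = \frac{29}{8} - \frac{20}{-1} = 29 \cdot \frac{1}{8} - -20 = \frac{29}{8} + 20 = \frac{189}{8} \approx 23.625$)
$y{\left(J \right)} = \frac{9}{-8 + J^{2}}$ ($y{\left(J \right)} = \frac{9}{-8 + J J} = \frac{9}{-8 + J^{2}}$)
$y{\left(-8 \right)} + l \left(k{\left(1 \right)} - 46\right) = \frac{9}{-8 + \left(-8\right)^{2}} + \frac{189 \left(2 \cdot 1^{2} - 46\right)}{8} = \frac{9}{-8 + 64} + \frac{189 \left(2 \cdot 1 - 46\right)}{8} = \frac{9}{56} + \frac{189 \left(2 - 46\right)}{8} = 9 \cdot \frac{1}{56} + \frac{189}{8} \left(-44\right) = \frac{9}{56} - \frac{2079}{2} = - \frac{58203}{56}$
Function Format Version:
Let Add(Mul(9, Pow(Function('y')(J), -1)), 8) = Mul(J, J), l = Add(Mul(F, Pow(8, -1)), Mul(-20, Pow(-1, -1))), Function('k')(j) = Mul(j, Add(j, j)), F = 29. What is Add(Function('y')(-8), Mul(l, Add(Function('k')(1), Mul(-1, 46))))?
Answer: Rational(-58203, 56) ≈ -1039.3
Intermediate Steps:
Function('k')(j) = Mul(2, Pow(j, 2)) (Function('k')(j) = Mul(j, Mul(2, j)) = Mul(2, Pow(j, 2)))
l = Rational(189, 8) (l = Add(Mul(29, Pow(8, -1)), Mul(-20, Pow(-1, -1))) = Add(Mul(29, Rational(1, 8)), Mul(-20, -1)) = Add(Rational(29, 8), 20) = Rational(189, 8) ≈ 23.625)
Function('y')(J) = Mul(9, Pow(Add(-8, Pow(J, 2)), -1)) (Function('y')(J) = Mul(9, Pow(Add(-8, Mul(J, J)), -1)) = Mul(9, Pow(Add(-8, Pow(J, 2)), -1)))
Add(Function('y')(-8), Mul(l, Add(Function('k')(1), Mul(-1, 46)))) = Add(Mul(9, Pow(Add(-8, Pow(-8, 2)), -1)), Mul(Rational(189, 8), Add(Mul(2, Pow(1, 2)), Mul(-1, 46)))) = Add(Mul(9, Pow(Add(-8, 64), -1)), Mul(Rational(189, 8), Add(Mul(2, 1), -46))) = Add(Mul(9, Pow(56, -1)), Mul(Rational(189, 8), Add(2, -46))) = Add(Mul(9, Rational(1, 56)), Mul(Rational(189, 8), -44)) = Add(Rational(9, 56), Rational(-2079, 2)) = Rational(-58203, 56)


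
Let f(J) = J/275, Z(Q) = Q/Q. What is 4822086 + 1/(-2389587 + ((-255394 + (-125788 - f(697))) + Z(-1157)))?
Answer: 3674245796056867/761961897 ≈ 4.8221e+6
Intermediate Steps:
Z(Q) = 1
f(J) = J/275 (f(J) = J*(1/275) = J/275)
4822086 + 1/(-2389587 + ((-255394 + (-125788 - f(697))) + Z(-1157))) = 4822086 + 1/(-2389587 + ((-255394 + (-125788 - 697/275)) + 1)) = 4822086 + 1/(-2389587 + ((-255394 - 34592397/275) + 1)) = 4822086 + 1/(-2389587 + (-104825747/275 + 1)) = 4822086 + 1/(-2389587 - 104825472/275) = 4822086 + 1/(-761961897/275) = 4822086 - 275/761961897 = 3674245796056867/761961897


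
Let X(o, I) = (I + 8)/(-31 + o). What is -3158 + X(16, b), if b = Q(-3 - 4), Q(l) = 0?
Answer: -47378/15 ≈ -3158.5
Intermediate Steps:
b = 0
X(o, I) = (8 + I)/(-31 + o)
-3158 + X(16, b) = -3158 + (8 + 0)/(-31 + 16) = -3158 + 8/(-15) = -3158 - 1/15*8 = -3158 - 8/15 = -47378/15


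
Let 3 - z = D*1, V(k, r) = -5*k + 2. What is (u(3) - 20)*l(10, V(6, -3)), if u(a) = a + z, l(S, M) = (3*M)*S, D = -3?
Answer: 9240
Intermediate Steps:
V(k, r) = 2 - 5*k
z = 6 (z = 3 - (-3) = 3 - 1*(-3) = 3 + 3 = 6)
l(S, M) = 3*M*S
u(a) = 6 + a (u(a) = a + 6 = 6 + a)
(u(3) - 20)*l(10, V(6, -3)) = ((6 + 3) - 20)*(3*(2 - 5*6)*10) = (9 - 20)*(3*(2 - 30)*10) = -33*(-28)*10 = -11*(-840) = 9240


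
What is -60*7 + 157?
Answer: -263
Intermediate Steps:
-60*7 + 157 = -420 + 157 = -263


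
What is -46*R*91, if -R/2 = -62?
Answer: -519064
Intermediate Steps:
R = 124 (R = -2*(-62) = 124)
-46*R*91 = -46*124*91 = -5704*91 = -519064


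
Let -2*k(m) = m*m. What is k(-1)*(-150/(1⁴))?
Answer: 75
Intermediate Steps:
k(m) = -m²/2 (k(m) = -m*m/2 = -m²/2)
k(-1)*(-150/(1⁴)) = (-½*(-1)²)*(-150/(1⁴)) = (-½*1)*(-150/1) = -(-75) = -½*(-150) = 75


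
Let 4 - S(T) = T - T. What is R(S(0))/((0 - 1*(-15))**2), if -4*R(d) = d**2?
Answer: -4/225 ≈ -0.017778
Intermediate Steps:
S(T) = 4 (S(T) = 4 - (T - T) = 4 - 1*0 = 4 + 0 = 4)
R(d) = -d**2/4
R(S(0))/((0 - 1*(-15))**2) = (-1/4*4**2)/((0 - 1*(-15))**2) = (-1/4*16)/((0 + 15)**2) = -4/(15**2) = -4/225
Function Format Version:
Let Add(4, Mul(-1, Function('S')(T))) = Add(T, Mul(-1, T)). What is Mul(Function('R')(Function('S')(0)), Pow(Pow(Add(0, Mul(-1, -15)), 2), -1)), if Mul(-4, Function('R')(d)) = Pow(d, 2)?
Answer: Rational(-4, 225) ≈ -0.017778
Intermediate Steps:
Function('S')(T) = 4 (Function('S')(T) = Add(4, Mul(-1, Add(T, Mul(-1, T)))) = Add(4, Mul(-1, 0)) = Add(4, 0) = 4)
Function('R')(d) = Mul(Rational(-1, 4), Pow(d, 2))
Mul(Function('R')(Function('S')(0)), Pow(Pow(Add(0, Mul(-1, -15)), 2), -1)) = Mul(Mul(Rational(-1, 4), Pow(4, 2)), Pow(Pow(Add(0, Mul(-1, -15)), 2), -1)) = Mul(Mul(Rational(-1, 4), 16), Pow(Pow(Add(0, 15), 2), -1)) = Mul(-4, Pow(Pow(15, 2), -1)) = Mul(-4, Pow(225, -1)) = Mul(-4, Rational(1, 225)) = Rational(-4, 225)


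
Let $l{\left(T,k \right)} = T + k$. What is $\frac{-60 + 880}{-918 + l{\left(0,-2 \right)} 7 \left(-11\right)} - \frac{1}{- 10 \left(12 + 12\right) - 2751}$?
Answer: $- \frac{612964}{571281} \approx -1.073$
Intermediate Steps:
$\frac{-60 + 880}{-918 + l{\left(0,-2 \right)} 7 \left(-11\right)} - \frac{1}{- 10 \left(12 + 12\right) - 2751} = \frac{-60 + 880}{-918 + \left(0 - 2\right) 7 \left(-11\right)} - \frac{1}{- 10 \left(12 + 12\right) - 2751} = \frac{820}{-918 + \left(-2\right) 7 \left(-11\right)} - \frac{1}{\left(-10\right) 24 - 2751} = \frac{820}{-918 - -154} - \frac{1}{-240 - 2751} = \frac{820}{-918 + 154} - \frac{1}{-2991} = \frac{820}{-764} - - \frac{1}{2991} = 820 \left(- \frac{1}{764}\right) + \frac{1}{2991} = - \frac{205}{191} + \frac{1}{2991} = - \frac{612964}{571281}$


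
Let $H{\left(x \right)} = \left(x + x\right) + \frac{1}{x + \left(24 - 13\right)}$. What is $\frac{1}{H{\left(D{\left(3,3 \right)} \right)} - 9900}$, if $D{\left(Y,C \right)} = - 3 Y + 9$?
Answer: $- \frac{11}{108899} \approx -0.00010101$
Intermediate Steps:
$D{\left(Y,C \right)} = 9 - 3 Y$
$H{\left(x \right)} = \frac{1}{11 + x} + 2 x$ ($H{\left(x \right)} = 2 x + \frac{1}{x + \left(24 - 13\right)} = 2 x + \frac{1}{x + 11} = 2 x + \frac{1}{11 + x} = \frac{1}{11 + x} + 2 x$)
$\frac{1}{H{\left(D{\left(3,3 \right)} \right)} - 9900} = \frac{1}{\frac{1 + 2 \left(9 - 9\right)^{2} + 22 \left(9 - 9\right)}{11 + \left(9 - 9\right)} - 9900} = \frac{1}{\frac{1 + 2 \cdot 0^{2} + 22 \cdot 0}{11 + 0} - 9900} = \frac{1}{\frac{1 + 2 \cdot 0 + 0}{11} - 9900} = \frac{1}{\frac{1 + 0 + 0}{11} - 9900} = \frac{1}{\frac{1}{11} \cdot 1 - 9900} = \frac{1}{\frac{1}{11} - 9900} = \frac{1}{- \frac{108899}{11}} = - \frac{11}{108899}$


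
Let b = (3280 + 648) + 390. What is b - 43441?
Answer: -39123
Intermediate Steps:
b = 4318 (b = 3928 + 390 = 4318)
b - 43441 = 4318 - 43441 = -39123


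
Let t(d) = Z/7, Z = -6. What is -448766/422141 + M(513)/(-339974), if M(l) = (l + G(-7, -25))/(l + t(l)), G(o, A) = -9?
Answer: -91160089539098/85751386189565 ≈ -1.0631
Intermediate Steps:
t(d) = -6/7
M(l) = (-9 + l)/(-6/7 + l) (M(l) = (l - 9)/(l - 6/7) = (-9 + l)/(-6/7 + l))
-448766/422141 + M(513)/(-339974) = -448766/422141 + (7*(-9 + 513)/(-6 + 7*513))/(-339974) = -448766*1/422141 + (7*504/(-6 + 3591))*(-1/339974) = -448766/422141 + (7*504/3585)*(-1/339974) = -448766/422141 + (7*(1/3585)*504)*(-1/339974) = -448766/422141 + (1176/1195)*(-1/339974) = -448766/422141 - 588/203134465 = -91160089539098/85751386189565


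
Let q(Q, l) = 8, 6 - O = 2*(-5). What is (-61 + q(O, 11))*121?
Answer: -6413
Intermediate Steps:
O = 16 (O = 6 - 2*(-5) = 6 - 1*(-10) = 6 + 10 = 16)
(-61 + q(O, 11))*121 = (-61 + 8)*121 = -53*121 = -6413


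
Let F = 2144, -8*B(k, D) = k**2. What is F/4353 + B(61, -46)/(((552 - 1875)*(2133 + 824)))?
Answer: 22372241795/45411784488 ≈ 0.49265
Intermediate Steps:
B(k, D) = -k**2/8
F/4353 + B(61, -46)/(((552 - 1875)*(2133 + 824))) = 2144/4353 + (-1/8*61**2)/(((552 - 1875)*(2133 + 824))) = 2144*(1/4353) + (-1/8*3721)/((-1323*2957)) = 2144/4353 - 3721/8/(-3912111) = 2144/4353 - 3721/8*(-1/3912111) = 2144/4353 + 3721/31296888 = 22372241795/45411784488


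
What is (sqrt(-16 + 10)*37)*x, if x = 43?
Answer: 1591*I*sqrt(6) ≈ 3897.1*I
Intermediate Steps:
(sqrt(-16 + 10)*37)*x = (sqrt(-16 + 10)*37)*43 = (sqrt(-6)*37)*43 = ((I*sqrt(6))*37)*43 = (37*I*sqrt(6))*43 = 1591*I*sqrt(6)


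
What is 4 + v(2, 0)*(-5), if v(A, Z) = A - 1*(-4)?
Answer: -26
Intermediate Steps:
v(A, Z) = 4 + A (v(A, Z) = A + 4 = 4 + A)
4 + v(2, 0)*(-5) = 4 + (4 + 2)*(-5) = 4 + 6*(-5) = 4 - 30 = -26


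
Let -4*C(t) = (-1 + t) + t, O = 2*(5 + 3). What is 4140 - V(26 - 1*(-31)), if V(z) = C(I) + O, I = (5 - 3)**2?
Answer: 16503/4 ≈ 4125.8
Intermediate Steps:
I = 4 (I = 2**2 = 4)
O = 16 (O = 2*8 = 16)
C(t) = 1/4 - t/2 (C(t) = -((-1 + t) + t)/4 = -(-1 + 2*t)/4 = 1/4 - t/2)
V(z) = 57/4 (V(z) = (1/4 - 1/2*4) + 16 = (1/4 - 2) + 16 = -7/4 + 16 = 57/4)
4140 - V(26 - 1*(-31)) = 4140 - 1*57/4 = 4140 - 57/4 = 16503/4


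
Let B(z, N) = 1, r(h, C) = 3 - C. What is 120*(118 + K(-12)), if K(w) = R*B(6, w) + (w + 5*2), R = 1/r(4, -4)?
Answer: 97560/7 ≈ 13937.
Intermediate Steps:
R = 1/7 (R = 1/(3 - 1*(-4)) = 1/(3 + 4) = 1/7 ≈ 0.14286)
K(w) = 71/7 + w (K(w) = (1/7)*1 + (w + 5*2) = 1/7 + (w + 10) = 1/7 + (10 + w) = 71/7 + w)
120*(118 + K(-12)) = 120*(118 + (71/7 - 12)) = 120*(118 - 13/7) = 120*(813/7) = 97560/7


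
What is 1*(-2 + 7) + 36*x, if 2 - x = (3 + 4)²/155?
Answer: 10171/155 ≈ 65.619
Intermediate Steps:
x = 261/155 (x = 2 - (3 + 4)²/155 = 2 - 7²/155 = 2 - 49/155 = 261/155 ≈ 1.6839)
1*(-2 + 7) + 36*x = 1*(-2 + 7) + 36*(261/155) = 1*5 + 9396/155 = 5 + 9396/155 = 10171/155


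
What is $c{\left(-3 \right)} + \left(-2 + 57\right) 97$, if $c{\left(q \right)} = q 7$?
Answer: $5314$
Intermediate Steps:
$c{\left(q \right)} = 7 q$
$c{\left(-3 \right)} + \left(-2 + 57\right) 97 = 7 \left(-3\right) + \left(-2 + 57\right) 97 = -21 + 55 \cdot 97 = -21 + 5335 = 5314$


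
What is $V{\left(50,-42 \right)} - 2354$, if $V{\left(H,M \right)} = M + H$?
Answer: $-2346$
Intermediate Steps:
$V{\left(H,M \right)} = H + M$
$V{\left(50,-42 \right)} - 2354 = \left(50 - 42\right) - 2354 = 8 - 2354 = -2346$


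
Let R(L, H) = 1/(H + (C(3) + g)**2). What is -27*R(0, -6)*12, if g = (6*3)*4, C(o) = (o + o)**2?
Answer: -54/1943 ≈ -0.027792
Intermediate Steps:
C(o) = 4*o**2 (C(o) = (2*o)**2 = 4*o**2)
g = 72 (g = 18*4 = 72)
R(L, H) = 1/(11664 + H) (R(L, H) = 1/(H + (4*3**2 + 72)**2) = 1/(H + (4*9 + 72)**2) = 1/(H + (36 + 72)**2) = 1/(H + 108**2) = 1/(H + 11664) = 1/(11664 + H))
-27*R(0, -6)*12 = -27/(11664 - 6)*12 = -27/11658*12 = -27*1/11658*12 = -9/3886*12 = -54/1943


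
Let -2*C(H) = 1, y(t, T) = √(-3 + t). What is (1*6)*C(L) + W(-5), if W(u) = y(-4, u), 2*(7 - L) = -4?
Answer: -3 + I*√7 ≈ -3.0 + 2.6458*I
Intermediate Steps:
L = 9 (L = 7 - ½*(-4) = 7 + 2 = 9)
W(u) = I*√7 (W(u) = √(-3 - 4) = √(-7) = I*√7)
C(H) = -½ (C(H) = -½*1 = -½)
(1*6)*C(L) + W(-5) = (1*6)*(-½) + I*√7 = 6*(-½) + I*√7 = -3 + I*√7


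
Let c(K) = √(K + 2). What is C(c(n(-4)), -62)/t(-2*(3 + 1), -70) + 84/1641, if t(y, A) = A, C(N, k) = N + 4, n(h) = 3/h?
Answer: -114/19145 - √5/140 ≈ -0.021926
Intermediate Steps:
c(K) = √(2 + K)
C(N, k) = 4 + N
C(c(n(-4)), -62)/t(-2*(3 + 1), -70) + 84/1641 = (4 + √(2 + 3/(-4)))/(-70) + 84/1641 = (4 + √(2 + 3*(-¼)))*(-1/70) + 84*(1/1641) = (4 + √(2 - ¾))*(-1/70) + 28/547 = (4 + √(5/4))*(-1/70) + 28/547 = (4 + √5/2)*(-1/70) + 28/547 = (-2/35 - √5/140) + 28/547 = -114/19145 - √5/140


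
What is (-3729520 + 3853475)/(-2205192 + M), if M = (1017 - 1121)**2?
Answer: -123955/2194376 ≈ -0.056488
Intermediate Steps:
M = 10816 (M = (-104)**2 = 10816)
(-3729520 + 3853475)/(-2205192 + M) = (-3729520 + 3853475)/(-2205192 + 10816) = 123955/(-2194376) = 123955*(-1/2194376) = -123955/2194376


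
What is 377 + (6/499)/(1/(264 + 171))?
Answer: 190733/499 ≈ 382.23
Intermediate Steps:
377 + (6/499)/(1/(264 + 171)) = 377 + (6*(1/499))/(1/435) = 377 + 6/(499*(1/435)) = 377 + (6/499)*435 = 377 + 2610/499 = 190733/499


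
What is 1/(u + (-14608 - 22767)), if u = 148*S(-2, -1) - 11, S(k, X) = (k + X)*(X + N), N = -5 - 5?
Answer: -1/32502 ≈ -3.0767e-5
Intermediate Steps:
N = -10
S(k, X) = (-10 + X)*(X + k) (S(k, X) = (k + X)*(X - 10) = (X + k)*(-10 + X) = (-10 + X)*(X + k))
u = 4873 (u = 148*((-1)² - 10*(-1) - 10*(-2) - 1*(-2)) - 11 = 148*(1 + 10 + 20 + 2) - 11 = 148*33 - 11 = 4884 - 11 = 4873)
1/(u + (-14608 - 22767)) = 1/(4873 + (-14608 - 22767)) = 1/(4873 - 37375) = 1/(-32502) = -1/32502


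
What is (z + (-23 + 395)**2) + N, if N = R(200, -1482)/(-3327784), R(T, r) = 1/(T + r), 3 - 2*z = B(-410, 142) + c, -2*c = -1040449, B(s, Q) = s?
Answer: -518438409457163/4266219088 ≈ -1.2152e+5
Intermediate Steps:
c = 1040449/2 (c = -1/2*(-1040449) = 1040449/2 ≈ 5.2022e+5)
z = -1039623/4 (z = 3/2 - (-410 + 1040449/2)/2 = 3/2 - 1/2*1039629/2 = 3/2 - 1039629/4 = -1039623/4 ≈ -2.5991e+5)
N = 1/4266219088 (N = 1/((200 - 1482)*(-3327784)) = -1/3327784/(-1282) = -1/1282*(-1/3327784) = 1/4266219088 ≈ 2.3440e-10)
(z + (-23 + 395)**2) + N = (-1039623/4 + (-23 + 395)**2) + 1/4266219088 = (-1039623/4 + 372**2) + 1/4266219088 = (-1039623/4 + 138384) + 1/4266219088 = -486087/4 + 1/4266219088 = -518438409457163/4266219088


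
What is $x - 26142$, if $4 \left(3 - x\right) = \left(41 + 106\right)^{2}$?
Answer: $- \frac{126165}{4} \approx -31541.0$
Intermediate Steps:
$x = - \frac{21597}{4}$ ($x = 3 - \frac{\left(41 + 106\right)^{2}}{4} = 3 - \frac{147^{2}}{4} = 3 - \frac{21609}{4} = - \frac{21597}{4} \approx -5399.3$)
$x - 26142 = - \frac{21597}{4} - 26142 = - \frac{126165}{4}$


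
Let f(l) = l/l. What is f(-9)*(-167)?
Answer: -167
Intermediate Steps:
f(l) = 1
f(-9)*(-167) = 1*(-167) = -167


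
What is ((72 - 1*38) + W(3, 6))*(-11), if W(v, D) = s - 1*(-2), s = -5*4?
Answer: -176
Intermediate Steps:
s = -20
W(v, D) = -18 (W(v, D) = -20 - 1*(-2) = -20 + 2 = -18)
((72 - 1*38) + W(3, 6))*(-11) = ((72 - 1*38) - 18)*(-11) = ((72 - 38) - 18)*(-11) = (34 - 18)*(-11) = 16*(-11) = -176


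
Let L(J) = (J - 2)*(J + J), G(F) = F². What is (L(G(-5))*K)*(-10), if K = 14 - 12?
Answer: -23000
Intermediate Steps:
K = 2
L(J) = 2*J*(-2 + J) (L(J) = (-2 + J)*(2*J) = 2*J*(-2 + J))
(L(G(-5))*K)*(-10) = ((2*(-5)²*(-2 + (-5)²))*2)*(-10) = ((2*25*(-2 + 25))*2)*(-10) = ((2*25*23)*2)*(-10) = (1150*2)*(-10) = 2300*(-10) = -23000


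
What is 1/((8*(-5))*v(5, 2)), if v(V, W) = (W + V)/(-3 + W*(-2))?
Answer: 1/40 ≈ 0.025000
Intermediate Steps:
v(V, W) = (V + W)/(-3 - 2*W)
1/((8*(-5))*v(5, 2)) = 1/((8*(-5))*((-1*5 - 1*2)/(3 + 2*2))) = 1/(-40*(-5 - 2)/(3 + 4)) = 1/(-40*(-7)/7) = 1/(-40*(-1)) = 1/40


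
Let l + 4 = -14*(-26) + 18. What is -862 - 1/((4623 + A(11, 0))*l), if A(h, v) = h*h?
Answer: -1545765985/1793232 ≈ -862.00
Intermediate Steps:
A(h, v) = h²
l = 378 (l = -4 + (-14*(-26) + 18) = -4 + (364 + 18) = -4 + 382 = 378)
-862 - 1/((4623 + A(11, 0))*l) = -862 - 1/((4623 + 11²)*378) = -862 - 1/((4623 + 121)*378) = -862 - 1/(4744*378) = -862 - 1*1/1793232 = -862 - 1/1793232 = -1545765985/1793232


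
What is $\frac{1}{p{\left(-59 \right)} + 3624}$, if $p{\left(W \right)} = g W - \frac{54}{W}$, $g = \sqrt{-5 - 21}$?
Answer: $\frac{6309165}{23027714143} + \frac{205379 i \sqrt{26}}{46055428286} \approx 0.00027398 + 2.2739 \cdot 10^{-5} i$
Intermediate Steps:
$g = i \sqrt{26}$ ($g = \sqrt{-26} = i \sqrt{26} \approx 5.099 i$)
$p{\left(W \right)} = - \frac{54}{W} + i W \sqrt{26}$ ($p{\left(W \right)} = i \sqrt{26} W - \frac{54}{W} = i W \sqrt{26} - \frac{54}{W} = - \frac{54}{W} + i W \sqrt{26}$)
$\frac{1}{p{\left(-59 \right)} + 3624} = \frac{1}{\left(- \frac{54}{-59} + i \left(-59\right) \sqrt{26}\right) + 3624} = \frac{1}{\left(\left(-54\right) \left(- \frac{1}{59}\right) - 59 i \sqrt{26}\right) + 3624} = \frac{1}{\left(\frac{54}{59} - 59 i \sqrt{26}\right) + 3624} = \frac{1}{\frac{213870}{59} - 59 i \sqrt{26}}$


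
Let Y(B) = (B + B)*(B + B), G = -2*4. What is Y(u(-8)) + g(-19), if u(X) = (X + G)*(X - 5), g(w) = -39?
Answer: 173017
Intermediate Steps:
G = -8
u(X) = (-8 + X)*(-5 + X) (u(X) = (X - 8)*(X - 5) = (-8 + X)*(-5 + X))
Y(B) = 4*B² (Y(B) = (2*B)*(2*B) = 4*B²)
Y(u(-8)) + g(-19) = 4*(40 + (-8)² - 13*(-8))² - 39 = 4*(40 + 64 + 104)² - 39 = 4*208² - 39 = 4*43264 - 39 = 173056 - 39 = 173017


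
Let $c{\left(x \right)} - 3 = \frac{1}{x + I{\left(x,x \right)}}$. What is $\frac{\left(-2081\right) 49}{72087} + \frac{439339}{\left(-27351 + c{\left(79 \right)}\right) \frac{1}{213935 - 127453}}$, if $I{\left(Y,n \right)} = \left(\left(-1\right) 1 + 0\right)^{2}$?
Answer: $- \frac{219115380395405071}{157714749993} \approx -1.3893 \cdot 10^{6}$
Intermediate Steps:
$I{\left(Y,n \right)} = 1$ ($I{\left(Y,n \right)} = \left(-1 + 0\right)^{2} = \left(-1\right)^{2} = 1$)
$c{\left(x \right)} = 3 + \frac{1}{1 + x}$ ($c{\left(x \right)} = 3 + \frac{1}{x + 1} = 3 + \frac{1}{1 + x}$)
$\frac{\left(-2081\right) 49}{72087} + \frac{439339}{\left(-27351 + c{\left(79 \right)}\right) \frac{1}{213935 - 127453}} = \frac{\left(-2081\right) 49}{72087} + \frac{439339}{\left(-27351 + \frac{4 + 3 \cdot 79}{1 + 79}\right) \frac{1}{213935 - 127453}} = \left(-101969\right) \frac{1}{72087} + \frac{439339}{\left(-27351 + \frac{4 + 237}{80}\right) \frac{1}{86482}} = - \frac{101969}{72087} + \frac{439339}{\left(-27351 + \frac{1}{80} \cdot 241\right) \frac{1}{86482}} = - \frac{101969}{72087} + \frac{439339}{\left(-27351 + \frac{241}{80}\right) \frac{1}{86482}} = - \frac{101969}{72087} + \frac{439339}{\left(- \frac{2187839}{80}\right) \frac{1}{86482}} = - \frac{101969}{72087} + \frac{439339}{- \frac{2187839}{6918560}} = - \frac{101969}{72087} + 439339 \left(- \frac{6918560}{2187839}\right) = - \frac{101969}{72087} - \frac{3039593231840}{2187839} = - \frac{219115380395405071}{157714749993}$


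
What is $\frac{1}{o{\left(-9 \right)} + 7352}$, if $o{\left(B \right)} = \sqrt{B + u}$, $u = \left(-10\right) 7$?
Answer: $\frac{7352}{54051983} - \frac{i \sqrt{79}}{54051983} \approx 0.00013602 - 1.6444 \cdot 10^{-7} i$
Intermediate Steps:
$u = -70$
$o{\left(B \right)} = \sqrt{-70 + B}$ ($o{\left(B \right)} = \sqrt{B - 70} = \sqrt{-70 + B}$)
$\frac{1}{o{\left(-9 \right)} + 7352} = \frac{1}{\sqrt{-70 - 9} + 7352} = \frac{1}{\sqrt{-79} + 7352} = \frac{1}{i \sqrt{79} + 7352} = \frac{1}{7352 + i \sqrt{79}}$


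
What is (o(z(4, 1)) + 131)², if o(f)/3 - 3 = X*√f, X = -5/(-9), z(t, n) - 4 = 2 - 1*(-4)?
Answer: 176650/9 + 1400*√10/3 ≈ 21104.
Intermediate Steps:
z(t, n) = 10 (z(t, n) = 4 + (2 - 1*(-4)) = 4 + (2 + 4) = 4 + 6 = 10)
X = 5/9 (X = -5*(-⅑) = 5/9 ≈ 0.55556)
o(f) = 9 + 5*√f/3 (o(f) = 9 + 3*(5*√f/9) = 9 + 5*√f/3)
(o(z(4, 1)) + 131)² = ((9 + 5*√10/3) + 131)² = (140 + 5*√10/3)²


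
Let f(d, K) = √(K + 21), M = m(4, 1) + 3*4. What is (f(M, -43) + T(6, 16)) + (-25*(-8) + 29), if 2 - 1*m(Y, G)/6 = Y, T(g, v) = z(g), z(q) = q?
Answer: 235 + I*√22 ≈ 235.0 + 4.6904*I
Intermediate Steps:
T(g, v) = g
m(Y, G) = 12 - 6*Y
M = 0 (M = (12 - 6*4) + 3*4 = (12 - 24) + 12 = -12 + 12 = 0)
f(d, K) = √(21 + K)
(f(M, -43) + T(6, 16)) + (-25*(-8) + 29) = (√(21 - 43) + 6) + (-25*(-8) + 29) = (√(-22) + 6) + (200 + 29) = (I*√22 + 6) + 229 = (6 + I*√22) + 229 = 235 + I*√22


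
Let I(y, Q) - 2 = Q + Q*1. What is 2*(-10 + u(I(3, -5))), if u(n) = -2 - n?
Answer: -8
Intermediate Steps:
I(y, Q) = 2 + 2*Q (I(y, Q) = 2 + (Q + Q*1) = 2 + (Q + Q) = 2 + 2*Q)
2*(-10 + u(I(3, -5))) = 2*(-10 + (-2 - (2 + 2*(-5)))) = 2*(-10 + (-2 - (2 - 10))) = 2*(-10 + (-2 - 1*(-8))) = 2*(-10 + (-2 + 8)) = 2*(-10 + 6) = 2*(-4) = -8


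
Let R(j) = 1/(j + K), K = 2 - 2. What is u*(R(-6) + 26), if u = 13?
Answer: 2015/6 ≈ 335.83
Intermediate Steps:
K = 0
R(j) = 1/j (R(j) = 1/(j + 0) = 1/j)
u*(R(-6) + 26) = 13*(1/(-6) + 26) = 13*(-⅙ + 26) = 13*(155/6) = 2015/6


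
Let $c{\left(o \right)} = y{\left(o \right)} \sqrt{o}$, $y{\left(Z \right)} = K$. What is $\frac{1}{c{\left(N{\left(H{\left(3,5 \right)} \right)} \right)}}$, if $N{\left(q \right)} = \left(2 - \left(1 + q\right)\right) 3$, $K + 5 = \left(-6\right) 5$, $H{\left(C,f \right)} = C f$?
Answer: $\frac{i \sqrt{42}}{1470} \approx 0.0044087 i$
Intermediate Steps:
$K = -35$ ($K = -5 - 30 = -35$)
$y{\left(Z \right)} = -35$
$N{\left(q \right)} = 3 - 3 q$ ($N{\left(q \right)} = \left(1 - q\right) 3 = 3 - 3 q$)
$c{\left(o \right)} = - 35 \sqrt{o}$
$\frac{1}{c{\left(N{\left(H{\left(3,5 \right)} \right)} \right)}} = \frac{1}{\left(-35\right) \sqrt{3 - 3 \cdot 3 \cdot 5}} = \frac{1}{\left(-35\right) \sqrt{3 - 45}} = \frac{1}{\left(-35\right) \sqrt{-42}} = \frac{1}{\left(-35\right) i \sqrt{42}} = \frac{i \sqrt{42}}{1470}$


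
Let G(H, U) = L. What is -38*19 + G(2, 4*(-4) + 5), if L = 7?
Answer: -715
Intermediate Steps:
G(H, U) = 7
-38*19 + G(2, 4*(-4) + 5) = -38*19 + 7 = -722 + 7 = -715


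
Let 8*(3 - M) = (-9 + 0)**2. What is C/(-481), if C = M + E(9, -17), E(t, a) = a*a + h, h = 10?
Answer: -2335/3848 ≈ -0.60681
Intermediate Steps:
E(t, a) = 10 + a**2 (E(t, a) = a*a + 10 = a**2 + 10 = 10 + a**2)
M = -57/8 (M = 3 - (-9 + 0)**2/8 = 3 - 1/8*(-9)**2 = 3 - 1/8*81 = 3 - 81/8 = -57/8 ≈ -7.1250)
C = 2335/8 (C = -57/8 + (10 + (-17)**2) = -57/8 + (10 + 289) = -57/8 + 299 = 2335/8 ≈ 291.88)
C/(-481) = (2335/8)/(-481) = -1/481*2335/8 = -2335/3848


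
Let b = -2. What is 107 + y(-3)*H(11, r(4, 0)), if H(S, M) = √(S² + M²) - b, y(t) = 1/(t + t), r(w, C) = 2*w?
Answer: 320/3 - √185/6 ≈ 104.40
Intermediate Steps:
y(t) = 1/(2*t)
H(S, M) = 2 + √(M² + S²) (H(S, M) = √(S² + M²) - 1*(-2) = √(M² + S²) + 2 = 2 + √(M² + S²))
107 + y(-3)*H(11, r(4, 0)) = 107 + ((½)/(-3))*(2 + √((2*4)² + 11²)) = 107 + ((½)*(-⅓))*(2 + √(8² + 121)) = 107 - (2 + √(64 + 121))/6 = 107 - (2 + √185)/6 = 107 + (-⅓ - √185/6) = 320/3 - √185/6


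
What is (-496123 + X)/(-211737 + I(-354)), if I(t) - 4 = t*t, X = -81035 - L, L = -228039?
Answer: 349119/86417 ≈ 4.0399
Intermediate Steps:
X = 147004 (X = -81035 - 1*(-228039) = -81035 + 228039 = 147004)
I(t) = 4 + t² (I(t) = 4 + t*t = 4 + t²)
(-496123 + X)/(-211737 + I(-354)) = (-496123 + 147004)/(-211737 + (4 + (-354)²)) = -349119/(-211737 + (4 + 125316)) = -349119/(-211737 + 125320) = -349119/(-86417) = -349119*(-1/86417) = 349119/86417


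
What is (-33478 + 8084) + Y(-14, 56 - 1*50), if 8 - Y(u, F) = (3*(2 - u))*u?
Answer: -24714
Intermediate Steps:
Y(u, F) = 8 - u*(6 - 3*u) (Y(u, F) = 8 - 3*(2 - u)*u = 8 - (6 - 3*u)*u = 8 - u*(6 - 3*u))
(-33478 + 8084) + Y(-14, 56 - 1*50) = (-33478 + 8084) + (8 - 6*(-14) + 3*(-14)²) = -25394 + (8 + 84 + 3*196) = -25394 + (8 + 84 + 588) = -25394 + 680 = -24714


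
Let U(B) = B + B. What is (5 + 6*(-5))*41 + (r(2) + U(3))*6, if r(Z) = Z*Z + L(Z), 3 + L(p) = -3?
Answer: -1001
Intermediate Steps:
U(B) = 2*B
L(p) = -6 (L(p) = -3 - 3 = -6)
r(Z) = -6 + Z**2 (r(Z) = Z*Z - 6 = Z**2 - 6 = -6 + Z**2)
(5 + 6*(-5))*41 + (r(2) + U(3))*6 = (5 + 6*(-5))*41 + ((-6 + 2**2) + 2*3)*6 = (5 - 30)*41 + ((-6 + 4) + 6)*6 = -25*41 + (-2 + 6)*6 = -1025 + 4*6 = -1025 + 24 = -1001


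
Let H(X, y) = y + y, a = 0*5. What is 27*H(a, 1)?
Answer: 54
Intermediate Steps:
a = 0
H(X, y) = 2*y
27*H(a, 1) = 27*(2*1) = 27*2 = 54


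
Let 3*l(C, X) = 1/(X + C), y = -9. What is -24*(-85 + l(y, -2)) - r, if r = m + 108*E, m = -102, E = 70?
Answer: -59590/11 ≈ -5417.3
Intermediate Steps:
l(C, X) = 1/(3*(C + X)) (l(C, X) = 1/(3*(X + C)) = 1/(3*(C + X)))
r = 7458 (r = -102 + 108*70 = -102 + 7560 = 7458)
-24*(-85 + l(y, -2)) - r = -24*(-85 + 1/(3*(-9 - 2))) - 1*7458 = -24*(-85 + (⅓)/(-11)) - 7458 = -24*(-85 + (⅓)*(-1/11)) - 7458 = -24*(-85 - 1/33) - 7458 = -24*(-2806/33) - 7458 = 22448/11 - 7458 = -59590/11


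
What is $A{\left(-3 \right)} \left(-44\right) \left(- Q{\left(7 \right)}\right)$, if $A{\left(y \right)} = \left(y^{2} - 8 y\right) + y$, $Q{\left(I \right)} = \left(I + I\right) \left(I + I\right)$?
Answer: $258720$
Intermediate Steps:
$Q{\left(I \right)} = 4 I^{2}$ ($Q{\left(I \right)} = 2 I 2 I = 4 I^{2}$)
$A{\left(y \right)} = y^{2} - 7 y$
$A{\left(-3 \right)} \left(-44\right) \left(- Q{\left(7 \right)}\right) = - 3 \left(-7 - 3\right) \left(-44\right) \left(- 4 \cdot 7^{2}\right) = \left(-3\right) \left(-10\right) \left(-44\right) \left(- 4 \cdot 49\right) = 30 \left(-44\right) \left(\left(-1\right) 196\right) = \left(-1320\right) \left(-196\right) = 258720$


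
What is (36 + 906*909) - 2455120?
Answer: -1631530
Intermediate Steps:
(36 + 906*909) - 2455120 = (36 + 823554) - 2455120 = 823590 - 2455120 = -1631530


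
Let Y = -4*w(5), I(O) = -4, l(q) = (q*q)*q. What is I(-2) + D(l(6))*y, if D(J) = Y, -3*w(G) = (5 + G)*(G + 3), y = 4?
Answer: 1268/3 ≈ 422.67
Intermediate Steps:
l(q) = q**3 (l(q) = q**2*q = q**3)
w(G) = -(3 + G)*(5 + G)/3 (w(G) = -(5 + G)*(G + 3)/3 = -(5 + G)*(3 + G)/3 = -(3 + G)*(5 + G)/3)
Y = 320/3 (Y = -4*(-5 - 8/3*5 - 1/3*5**2) = -4*(-5 - 40/3 - 1/3*25) = -4*(-5 - 40/3 - 25/3) = -4*(-80/3) = 320/3 ≈ 106.67)
D(J) = 320/3
I(-2) + D(l(6))*y = -4 + (320/3)*4 = -4 + 1280/3 = 1268/3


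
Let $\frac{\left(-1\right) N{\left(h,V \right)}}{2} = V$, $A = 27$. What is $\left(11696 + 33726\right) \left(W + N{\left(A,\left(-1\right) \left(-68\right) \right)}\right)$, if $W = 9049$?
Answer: $404846286$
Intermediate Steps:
$N{\left(h,V \right)} = - 2 V$
$\left(11696 + 33726\right) \left(W + N{\left(A,\left(-1\right) \left(-68\right) \right)}\right) = \left(11696 + 33726\right) \left(9049 - 2 \left(\left(-1\right) \left(-68\right)\right)\right) = 45422 \left(9049 - 136\right) = 45422 \cdot 8913 = 404846286$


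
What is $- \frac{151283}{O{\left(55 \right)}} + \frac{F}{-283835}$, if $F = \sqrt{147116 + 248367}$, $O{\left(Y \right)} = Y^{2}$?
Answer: $- \frac{13753}{275} - \frac{\sqrt{395483}}{283835} \approx -50.013$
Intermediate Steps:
$F = \sqrt{395483} \approx 628.87$
$- \frac{151283}{O{\left(55 \right)}} + \frac{F}{-283835} = - \frac{151283}{55^{2}} + \frac{\sqrt{395483}}{-283835} = - \frac{151283}{3025} + \sqrt{395483} \left(- \frac{1}{283835}\right) = \left(-151283\right) \frac{1}{3025} - \frac{\sqrt{395483}}{283835} = - \frac{13753}{275} - \frac{\sqrt{395483}}{283835}$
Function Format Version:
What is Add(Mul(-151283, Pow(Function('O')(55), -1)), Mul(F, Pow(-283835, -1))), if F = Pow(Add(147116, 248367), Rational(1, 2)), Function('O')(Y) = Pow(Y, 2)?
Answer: Add(Rational(-13753, 275), Mul(Rational(-1, 283835), Pow(395483, Rational(1, 2)))) ≈ -50.013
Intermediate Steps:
F = Pow(395483, Rational(1, 2)) ≈ 628.87
Add(Mul(-151283, Pow(Function('O')(55), -1)), Mul(F, Pow(-283835, -1))) = Add(Mul(-151283, Pow(Pow(55, 2), -1)), Mul(Pow(395483, Rational(1, 2)), Pow(-283835, -1))) = Add(Mul(-151283, Pow(3025, -1)), Mul(Pow(395483, Rational(1, 2)), Rational(-1, 283835))) = Add(Mul(-151283, Rational(1, 3025)), Mul(Rational(-1, 283835), Pow(395483, Rational(1, 2)))) = Add(Rational(-13753, 275), Mul(Rational(-1, 283835), Pow(395483, Rational(1, 2))))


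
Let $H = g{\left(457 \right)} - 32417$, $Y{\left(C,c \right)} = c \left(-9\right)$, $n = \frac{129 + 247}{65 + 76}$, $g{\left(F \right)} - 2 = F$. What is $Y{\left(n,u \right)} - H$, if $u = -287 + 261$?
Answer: $32192$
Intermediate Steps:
$g{\left(F \right)} = 2 + F$
$n = \frac{8}{3}$ ($n = \frac{376}{141} = 376 \cdot \frac{1}{141} = \frac{8}{3} \approx 2.6667$)
$u = -26$
$Y{\left(C,c \right)} = - 9 c$
$H = -31958$ ($H = \left(2 + 457\right) - 32417 = 459 - 32417 = -31958$)
$Y{\left(n,u \right)} - H = \left(-9\right) \left(-26\right) - -31958 = 234 + 31958 = 32192$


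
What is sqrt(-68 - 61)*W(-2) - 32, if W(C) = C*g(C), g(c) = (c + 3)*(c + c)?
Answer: -32 + 8*I*sqrt(129) ≈ -32.0 + 90.863*I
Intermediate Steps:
g(c) = 2*c*(3 + c) (g(c) = (3 + c)*(2*c) = 2*c*(3 + c))
W(C) = 2*C**2*(3 + C) (W(C) = C*(2*C*(3 + C)) = 2*C**2*(3 + C))
sqrt(-68 - 61)*W(-2) - 32 = sqrt(-68 - 61)*(2*(-2)**2*(3 - 2)) - 32 = sqrt(-129)*(2*4*1) - 32 = (I*sqrt(129))*8 - 32 = 8*I*sqrt(129) - 32 = -32 + 8*I*sqrt(129)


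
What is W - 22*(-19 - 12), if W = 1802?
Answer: 2484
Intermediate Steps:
W - 22*(-19 - 12) = 1802 - 22*(-19 - 12) = 1802 - 22*(-31) = 1802 - 1*(-682) = 1802 + 682 = 2484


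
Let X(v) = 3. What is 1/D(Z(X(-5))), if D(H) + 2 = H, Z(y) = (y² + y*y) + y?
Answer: 1/19 ≈ 0.052632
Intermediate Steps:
Z(y) = y + 2*y² (Z(y) = (y² + y²) + y = 2*y² + y = y + 2*y²)
D(H) = -2 + H
1/D(Z(X(-5))) = 1/(-2 + 3*(1 + 2*3)) = 1/(-2 + 3*(1 + 6)) = 1/(-2 + 3*7) = 1/(-2 + 21) = 1/19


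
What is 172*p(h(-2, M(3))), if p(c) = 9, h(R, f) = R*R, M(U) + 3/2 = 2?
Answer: 1548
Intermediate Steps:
M(U) = ½ (M(U) = -3/2 + 2 = ½)
h(R, f) = R²
172*p(h(-2, M(3))) = 172*9 = 1548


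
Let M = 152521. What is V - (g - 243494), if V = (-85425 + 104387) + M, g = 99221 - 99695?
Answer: 415451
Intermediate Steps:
g = -474
V = 171483 (V = (-85425 + 104387) + 152521 = 18962 + 152521 = 171483)
V - (g - 243494) = 171483 - (-474 - 243494) = 171483 - 1*(-243968) = 171483 + 243968 = 415451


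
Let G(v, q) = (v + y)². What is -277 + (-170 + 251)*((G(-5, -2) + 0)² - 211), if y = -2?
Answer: 177113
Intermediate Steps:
G(v, q) = (-2 + v)² (G(v, q) = (v - 2)² = (-2 + v)²)
-277 + (-170 + 251)*((G(-5, -2) + 0)² - 211) = -277 + (-170 + 251)*(((-2 - 5)² + 0)² - 211) = -277 + 81*(((-7)² + 0)² - 211) = -277 + 81*((49 + 0)² - 211) = -277 + 81*(49² - 211) = -277 + 81*(2401 - 211) = -277 + 81*2190 = -277 + 177390 = 177113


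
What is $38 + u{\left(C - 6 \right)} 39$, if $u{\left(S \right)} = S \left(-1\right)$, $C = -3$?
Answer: $389$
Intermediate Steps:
$u{\left(S \right)} = - S$
$38 + u{\left(C - 6 \right)} 39 = 38 + - (-3 - 6) 39 = 38 + \left(-1\right) \left(-9\right) 39 = 38 + 9 \cdot 39 = 38 + 351 = 389$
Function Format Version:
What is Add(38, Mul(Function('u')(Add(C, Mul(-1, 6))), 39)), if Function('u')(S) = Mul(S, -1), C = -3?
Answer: 389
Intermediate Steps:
Function('u')(S) = Mul(-1, S)
Add(38, Mul(Function('u')(Add(C, Mul(-1, 6))), 39)) = Add(38, Mul(Mul(-1, Add(-3, Mul(-1, 6))), 39)) = Add(38, Mul(Mul(-1, Add(-3, -6)), 39)) = Add(38, Mul(Mul(-1, -9), 39)) = Add(38, Mul(9, 39)) = Add(38, 351) = 389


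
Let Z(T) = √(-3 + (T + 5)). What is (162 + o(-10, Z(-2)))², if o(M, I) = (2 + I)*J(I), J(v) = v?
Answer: 26244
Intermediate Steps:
Z(T) = √(2 + T) (Z(T) = √(-3 + (5 + T)) = √(2 + T))
o(M, I) = I*(2 + I) (o(M, I) = (2 + I)*I = I*(2 + I))
(162 + o(-10, Z(-2)))² = (162 + √(2 - 2)*(2 + √(2 - 2)))² = (162 + √0*(2 + √0))² = (162 + 0*(2 + 0))² = (162 + 0*2)² = (162 + 0)² = 162² = 26244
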